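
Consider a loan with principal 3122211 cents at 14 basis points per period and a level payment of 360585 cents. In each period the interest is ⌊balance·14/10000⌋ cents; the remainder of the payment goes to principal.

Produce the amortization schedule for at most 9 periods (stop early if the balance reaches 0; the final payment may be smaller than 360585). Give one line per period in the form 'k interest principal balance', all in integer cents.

1 4371 356214 2765997
2 3872 356713 2409284
3 3372 357213 2052071
4 2872 357713 1694358
5 2372 358213 1336145
6 1870 358715 977430
7 1368 359217 618213
8 865 359720 258493
9 361 258493 0

1. interest=⌊3122211·14/10000⌋=4371; principal=360585-4371=356214; balance=3122211-356214=2765997
2. interest=⌊2765997·14/10000⌋=3872; principal=360585-3872=356713; balance=2765997-356713=2409284
3. interest=⌊2409284·14/10000⌋=3372; principal=360585-3372=357213; balance=2409284-357213=2052071
4. interest=⌊2052071·14/10000⌋=2872; principal=360585-2872=357713; balance=2052071-357713=1694358
5. interest=⌊1694358·14/10000⌋=2372; principal=360585-2372=358213; balance=1694358-358213=1336145
6. interest=⌊1336145·14/10000⌋=1870; principal=360585-1870=358715; balance=1336145-358715=977430
7. interest=⌊977430·14/10000⌋=1368; principal=360585-1368=359217; balance=977430-359217=618213
8. interest=⌊618213·14/10000⌋=865; principal=360585-865=359720; balance=618213-359720=258493
9. interest=⌊258493·14/10000⌋=361; principal=min(360585-361,258493)=258493; balance=258493-258493=0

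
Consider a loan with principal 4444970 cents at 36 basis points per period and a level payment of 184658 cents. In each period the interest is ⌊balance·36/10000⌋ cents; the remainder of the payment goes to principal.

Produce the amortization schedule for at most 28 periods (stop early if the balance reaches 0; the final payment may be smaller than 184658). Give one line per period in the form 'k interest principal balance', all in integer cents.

1. interest=⌊4444970·36/10000⌋=16001; principal=184658-16001=168657; balance=4444970-168657=4276313
2. interest=⌊4276313·36/10000⌋=15394; principal=184658-15394=169264; balance=4276313-169264=4107049
3. interest=⌊4107049·36/10000⌋=14785; principal=184658-14785=169873; balance=4107049-169873=3937176
4. interest=⌊3937176·36/10000⌋=14173; principal=184658-14173=170485; balance=3937176-170485=3766691
5. interest=⌊3766691·36/10000⌋=13560; principal=184658-13560=171098; balance=3766691-171098=3595593
6. interest=⌊3595593·36/10000⌋=12944; principal=184658-12944=171714; balance=3595593-171714=3423879
7. interest=⌊3423879·36/10000⌋=12325; principal=184658-12325=172333; balance=3423879-172333=3251546
8. interest=⌊3251546·36/10000⌋=11705; principal=184658-11705=172953; balance=3251546-172953=3078593
9. interest=⌊3078593·36/10000⌋=11082; principal=184658-11082=173576; balance=3078593-173576=2905017
10. interest=⌊2905017·36/10000⌋=10458; principal=184658-10458=174200; balance=2905017-174200=2730817
11. interest=⌊2730817·36/10000⌋=9830; principal=184658-9830=174828; balance=2730817-174828=2555989
12. interest=⌊2555989·36/10000⌋=9201; principal=184658-9201=175457; balance=2555989-175457=2380532
13. interest=⌊2380532·36/10000⌋=8569; principal=184658-8569=176089; balance=2380532-176089=2204443
14. interest=⌊2204443·36/10000⌋=7935; principal=184658-7935=176723; balance=2204443-176723=2027720
15. interest=⌊2027720·36/10000⌋=7299; principal=184658-7299=177359; balance=2027720-177359=1850361
16. interest=⌊1850361·36/10000⌋=6661; principal=184658-6661=177997; balance=1850361-177997=1672364
17. interest=⌊1672364·36/10000⌋=6020; principal=184658-6020=178638; balance=1672364-178638=1493726
18. interest=⌊1493726·36/10000⌋=5377; principal=184658-5377=179281; balance=1493726-179281=1314445
19. interest=⌊1314445·36/10000⌋=4732; principal=184658-4732=179926; balance=1314445-179926=1134519
20. interest=⌊1134519·36/10000⌋=4084; principal=184658-4084=180574; balance=1134519-180574=953945
21. interest=⌊953945·36/10000⌋=3434; principal=184658-3434=181224; balance=953945-181224=772721
22. interest=⌊772721·36/10000⌋=2781; principal=184658-2781=181877; balance=772721-181877=590844
23. interest=⌊590844·36/10000⌋=2127; principal=184658-2127=182531; balance=590844-182531=408313
24. interest=⌊408313·36/10000⌋=1469; principal=184658-1469=183189; balance=408313-183189=225124
25. interest=⌊225124·36/10000⌋=810; principal=184658-810=183848; balance=225124-183848=41276
26. interest=⌊41276·36/10000⌋=148; principal=min(184658-148,41276)=41276; balance=41276-41276=0

1 16001 168657 4276313
2 15394 169264 4107049
3 14785 169873 3937176
4 14173 170485 3766691
5 13560 171098 3595593
6 12944 171714 3423879
7 12325 172333 3251546
8 11705 172953 3078593
9 11082 173576 2905017
10 10458 174200 2730817
11 9830 174828 2555989
12 9201 175457 2380532
13 8569 176089 2204443
14 7935 176723 2027720
15 7299 177359 1850361
16 6661 177997 1672364
17 6020 178638 1493726
18 5377 179281 1314445
19 4732 179926 1134519
20 4084 180574 953945
21 3434 181224 772721
22 2781 181877 590844
23 2127 182531 408313
24 1469 183189 225124
25 810 183848 41276
26 148 41276 0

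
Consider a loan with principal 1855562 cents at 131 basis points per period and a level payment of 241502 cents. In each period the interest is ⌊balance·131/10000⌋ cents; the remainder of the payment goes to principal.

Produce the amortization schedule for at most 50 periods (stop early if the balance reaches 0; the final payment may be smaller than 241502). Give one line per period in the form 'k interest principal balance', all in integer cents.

1. interest=⌊1855562·131/10000⌋=24307; principal=241502-24307=217195; balance=1855562-217195=1638367
2. interest=⌊1638367·131/10000⌋=21462; principal=241502-21462=220040; balance=1638367-220040=1418327
3. interest=⌊1418327·131/10000⌋=18580; principal=241502-18580=222922; balance=1418327-222922=1195405
4. interest=⌊1195405·131/10000⌋=15659; principal=241502-15659=225843; balance=1195405-225843=969562
5. interest=⌊969562·131/10000⌋=12701; principal=241502-12701=228801; balance=969562-228801=740761
6. interest=⌊740761·131/10000⌋=9703; principal=241502-9703=231799; balance=740761-231799=508962
7. interest=⌊508962·131/10000⌋=6667; principal=241502-6667=234835; balance=508962-234835=274127
8. interest=⌊274127·131/10000⌋=3591; principal=241502-3591=237911; balance=274127-237911=36216
9. interest=⌊36216·131/10000⌋=474; principal=min(241502-474,36216)=36216; balance=36216-36216=0

1 24307 217195 1638367
2 21462 220040 1418327
3 18580 222922 1195405
4 15659 225843 969562
5 12701 228801 740761
6 9703 231799 508962
7 6667 234835 274127
8 3591 237911 36216
9 474 36216 0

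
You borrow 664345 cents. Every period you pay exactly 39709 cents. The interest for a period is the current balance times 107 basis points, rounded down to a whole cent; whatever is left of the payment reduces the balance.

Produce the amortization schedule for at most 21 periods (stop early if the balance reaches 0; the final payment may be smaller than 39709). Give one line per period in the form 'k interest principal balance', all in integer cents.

1 7108 32601 631744
2 6759 32950 598794
3 6407 33302 565492
4 6050 33659 531833
5 5690 34019 497814
6 5326 34383 463431
7 4958 34751 428680
8 4586 35123 393557
9 4211 35498 358059
10 3831 35878 322181
11 3447 36262 285919
12 3059 36650 249269
13 2667 37042 212227
14 2270 37439 174788
15 1870 37839 136949
16 1465 38244 98705
17 1056 38653 60052
18 642 39067 20985
19 224 20985 0

1. interest=⌊664345·107/10000⌋=7108; principal=39709-7108=32601; balance=664345-32601=631744
2. interest=⌊631744·107/10000⌋=6759; principal=39709-6759=32950; balance=631744-32950=598794
3. interest=⌊598794·107/10000⌋=6407; principal=39709-6407=33302; balance=598794-33302=565492
4. interest=⌊565492·107/10000⌋=6050; principal=39709-6050=33659; balance=565492-33659=531833
5. interest=⌊531833·107/10000⌋=5690; principal=39709-5690=34019; balance=531833-34019=497814
6. interest=⌊497814·107/10000⌋=5326; principal=39709-5326=34383; balance=497814-34383=463431
7. interest=⌊463431·107/10000⌋=4958; principal=39709-4958=34751; balance=463431-34751=428680
8. interest=⌊428680·107/10000⌋=4586; principal=39709-4586=35123; balance=428680-35123=393557
9. interest=⌊393557·107/10000⌋=4211; principal=39709-4211=35498; balance=393557-35498=358059
10. interest=⌊358059·107/10000⌋=3831; principal=39709-3831=35878; balance=358059-35878=322181
11. interest=⌊322181·107/10000⌋=3447; principal=39709-3447=36262; balance=322181-36262=285919
12. interest=⌊285919·107/10000⌋=3059; principal=39709-3059=36650; balance=285919-36650=249269
13. interest=⌊249269·107/10000⌋=2667; principal=39709-2667=37042; balance=249269-37042=212227
14. interest=⌊212227·107/10000⌋=2270; principal=39709-2270=37439; balance=212227-37439=174788
15. interest=⌊174788·107/10000⌋=1870; principal=39709-1870=37839; balance=174788-37839=136949
16. interest=⌊136949·107/10000⌋=1465; principal=39709-1465=38244; balance=136949-38244=98705
17. interest=⌊98705·107/10000⌋=1056; principal=39709-1056=38653; balance=98705-38653=60052
18. interest=⌊60052·107/10000⌋=642; principal=39709-642=39067; balance=60052-39067=20985
19. interest=⌊20985·107/10000⌋=224; principal=min(39709-224,20985)=20985; balance=20985-20985=0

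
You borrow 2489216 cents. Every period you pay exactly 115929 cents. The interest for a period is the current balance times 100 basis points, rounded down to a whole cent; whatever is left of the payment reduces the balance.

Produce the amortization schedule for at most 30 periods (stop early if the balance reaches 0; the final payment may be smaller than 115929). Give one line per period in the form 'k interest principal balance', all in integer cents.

1 24892 91037 2398179
2 23981 91948 2306231
3 23062 92867 2213364
4 22133 93796 2119568
5 21195 94734 2024834
6 20248 95681 1929153
7 19291 96638 1832515
8 18325 97604 1734911
9 17349 98580 1636331
10 16363 99566 1536765
11 15367 100562 1436203
12 14362 101567 1334636
13 13346 102583 1232053
14 12320 103609 1128444
15 11284 104645 1023799
16 10237 105692 918107
17 9181 106748 811359
18 8113 107816 703543
19 7035 108894 594649
20 5946 109983 484666
21 4846 111083 373583
22 3735 112194 261389
23 2613 113316 148073
24 1480 114449 33624
25 336 33624 0

1. interest=⌊2489216·100/10000⌋=24892; principal=115929-24892=91037; balance=2489216-91037=2398179
2. interest=⌊2398179·100/10000⌋=23981; principal=115929-23981=91948; balance=2398179-91948=2306231
3. interest=⌊2306231·100/10000⌋=23062; principal=115929-23062=92867; balance=2306231-92867=2213364
4. interest=⌊2213364·100/10000⌋=22133; principal=115929-22133=93796; balance=2213364-93796=2119568
5. interest=⌊2119568·100/10000⌋=21195; principal=115929-21195=94734; balance=2119568-94734=2024834
6. interest=⌊2024834·100/10000⌋=20248; principal=115929-20248=95681; balance=2024834-95681=1929153
7. interest=⌊1929153·100/10000⌋=19291; principal=115929-19291=96638; balance=1929153-96638=1832515
8. interest=⌊1832515·100/10000⌋=18325; principal=115929-18325=97604; balance=1832515-97604=1734911
9. interest=⌊1734911·100/10000⌋=17349; principal=115929-17349=98580; balance=1734911-98580=1636331
10. interest=⌊1636331·100/10000⌋=16363; principal=115929-16363=99566; balance=1636331-99566=1536765
11. interest=⌊1536765·100/10000⌋=15367; principal=115929-15367=100562; balance=1536765-100562=1436203
12. interest=⌊1436203·100/10000⌋=14362; principal=115929-14362=101567; balance=1436203-101567=1334636
13. interest=⌊1334636·100/10000⌋=13346; principal=115929-13346=102583; balance=1334636-102583=1232053
14. interest=⌊1232053·100/10000⌋=12320; principal=115929-12320=103609; balance=1232053-103609=1128444
15. interest=⌊1128444·100/10000⌋=11284; principal=115929-11284=104645; balance=1128444-104645=1023799
16. interest=⌊1023799·100/10000⌋=10237; principal=115929-10237=105692; balance=1023799-105692=918107
17. interest=⌊918107·100/10000⌋=9181; principal=115929-9181=106748; balance=918107-106748=811359
18. interest=⌊811359·100/10000⌋=8113; principal=115929-8113=107816; balance=811359-107816=703543
19. interest=⌊703543·100/10000⌋=7035; principal=115929-7035=108894; balance=703543-108894=594649
20. interest=⌊594649·100/10000⌋=5946; principal=115929-5946=109983; balance=594649-109983=484666
21. interest=⌊484666·100/10000⌋=4846; principal=115929-4846=111083; balance=484666-111083=373583
22. interest=⌊373583·100/10000⌋=3735; principal=115929-3735=112194; balance=373583-112194=261389
23. interest=⌊261389·100/10000⌋=2613; principal=115929-2613=113316; balance=261389-113316=148073
24. interest=⌊148073·100/10000⌋=1480; principal=115929-1480=114449; balance=148073-114449=33624
25. interest=⌊33624·100/10000⌋=336; principal=min(115929-336,33624)=33624; balance=33624-33624=0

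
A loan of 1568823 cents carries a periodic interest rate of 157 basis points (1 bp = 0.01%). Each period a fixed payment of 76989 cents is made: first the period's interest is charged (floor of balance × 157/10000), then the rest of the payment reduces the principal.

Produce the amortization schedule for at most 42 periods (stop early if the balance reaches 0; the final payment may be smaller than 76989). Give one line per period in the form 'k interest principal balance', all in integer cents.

1. interest=⌊1568823·157/10000⌋=24630; principal=76989-24630=52359; balance=1568823-52359=1516464
2. interest=⌊1516464·157/10000⌋=23808; principal=76989-23808=53181; balance=1516464-53181=1463283
3. interest=⌊1463283·157/10000⌋=22973; principal=76989-22973=54016; balance=1463283-54016=1409267
4. interest=⌊1409267·157/10000⌋=22125; principal=76989-22125=54864; balance=1409267-54864=1354403
5. interest=⌊1354403·157/10000⌋=21264; principal=76989-21264=55725; balance=1354403-55725=1298678
6. interest=⌊1298678·157/10000⌋=20389; principal=76989-20389=56600; balance=1298678-56600=1242078
7. interest=⌊1242078·157/10000⌋=19500; principal=76989-19500=57489; balance=1242078-57489=1184589
8. interest=⌊1184589·157/10000⌋=18598; principal=76989-18598=58391; balance=1184589-58391=1126198
9. interest=⌊1126198·157/10000⌋=17681; principal=76989-17681=59308; balance=1126198-59308=1066890
10. interest=⌊1066890·157/10000⌋=16750; principal=76989-16750=60239; balance=1066890-60239=1006651
11. interest=⌊1006651·157/10000⌋=15804; principal=76989-15804=61185; balance=1006651-61185=945466
12. interest=⌊945466·157/10000⌋=14843; principal=76989-14843=62146; balance=945466-62146=883320
13. interest=⌊883320·157/10000⌋=13868; principal=76989-13868=63121; balance=883320-63121=820199
14. interest=⌊820199·157/10000⌋=12877; principal=76989-12877=64112; balance=820199-64112=756087
15. interest=⌊756087·157/10000⌋=11870; principal=76989-11870=65119; balance=756087-65119=690968
16. interest=⌊690968·157/10000⌋=10848; principal=76989-10848=66141; balance=690968-66141=624827
17. interest=⌊624827·157/10000⌋=9809; principal=76989-9809=67180; balance=624827-67180=557647
18. interest=⌊557647·157/10000⌋=8755; principal=76989-8755=68234; balance=557647-68234=489413
19. interest=⌊489413·157/10000⌋=7683; principal=76989-7683=69306; balance=489413-69306=420107
20. interest=⌊420107·157/10000⌋=6595; principal=76989-6595=70394; balance=420107-70394=349713
21. interest=⌊349713·157/10000⌋=5490; principal=76989-5490=71499; balance=349713-71499=278214
22. interest=⌊278214·157/10000⌋=4367; principal=76989-4367=72622; balance=278214-72622=205592
23. interest=⌊205592·157/10000⌋=3227; principal=76989-3227=73762; balance=205592-73762=131830
24. interest=⌊131830·157/10000⌋=2069; principal=76989-2069=74920; balance=131830-74920=56910
25. interest=⌊56910·157/10000⌋=893; principal=min(76989-893,56910)=56910; balance=56910-56910=0

1 24630 52359 1516464
2 23808 53181 1463283
3 22973 54016 1409267
4 22125 54864 1354403
5 21264 55725 1298678
6 20389 56600 1242078
7 19500 57489 1184589
8 18598 58391 1126198
9 17681 59308 1066890
10 16750 60239 1006651
11 15804 61185 945466
12 14843 62146 883320
13 13868 63121 820199
14 12877 64112 756087
15 11870 65119 690968
16 10848 66141 624827
17 9809 67180 557647
18 8755 68234 489413
19 7683 69306 420107
20 6595 70394 349713
21 5490 71499 278214
22 4367 72622 205592
23 3227 73762 131830
24 2069 74920 56910
25 893 56910 0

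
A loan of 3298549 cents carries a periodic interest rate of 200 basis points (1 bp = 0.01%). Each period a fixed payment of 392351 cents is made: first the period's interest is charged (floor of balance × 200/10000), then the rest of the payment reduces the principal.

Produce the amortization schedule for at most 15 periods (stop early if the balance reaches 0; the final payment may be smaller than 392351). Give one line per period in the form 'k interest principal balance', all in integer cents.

1. interest=⌊3298549·200/10000⌋=65970; principal=392351-65970=326381; balance=3298549-326381=2972168
2. interest=⌊2972168·200/10000⌋=59443; principal=392351-59443=332908; balance=2972168-332908=2639260
3. interest=⌊2639260·200/10000⌋=52785; principal=392351-52785=339566; balance=2639260-339566=2299694
4. interest=⌊2299694·200/10000⌋=45993; principal=392351-45993=346358; balance=2299694-346358=1953336
5. interest=⌊1953336·200/10000⌋=39066; principal=392351-39066=353285; balance=1953336-353285=1600051
6. interest=⌊1600051·200/10000⌋=32001; principal=392351-32001=360350; balance=1600051-360350=1239701
7. interest=⌊1239701·200/10000⌋=24794; principal=392351-24794=367557; balance=1239701-367557=872144
8. interest=⌊872144·200/10000⌋=17442; principal=392351-17442=374909; balance=872144-374909=497235
9. interest=⌊497235·200/10000⌋=9944; principal=392351-9944=382407; balance=497235-382407=114828
10. interest=⌊114828·200/10000⌋=2296; principal=min(392351-2296,114828)=114828; balance=114828-114828=0

1 65970 326381 2972168
2 59443 332908 2639260
3 52785 339566 2299694
4 45993 346358 1953336
5 39066 353285 1600051
6 32001 360350 1239701
7 24794 367557 872144
8 17442 374909 497235
9 9944 382407 114828
10 2296 114828 0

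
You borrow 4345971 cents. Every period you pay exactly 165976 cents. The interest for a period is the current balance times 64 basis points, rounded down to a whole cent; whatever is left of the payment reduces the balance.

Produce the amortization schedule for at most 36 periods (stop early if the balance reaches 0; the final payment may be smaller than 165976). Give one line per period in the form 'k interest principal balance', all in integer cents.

1. interest=⌊4345971·64/10000⌋=27814; principal=165976-27814=138162; balance=4345971-138162=4207809
2. interest=⌊4207809·64/10000⌋=26929; principal=165976-26929=139047; balance=4207809-139047=4068762
3. interest=⌊4068762·64/10000⌋=26040; principal=165976-26040=139936; balance=4068762-139936=3928826
4. interest=⌊3928826·64/10000⌋=25144; principal=165976-25144=140832; balance=3928826-140832=3787994
5. interest=⌊3787994·64/10000⌋=24243; principal=165976-24243=141733; balance=3787994-141733=3646261
6. interest=⌊3646261·64/10000⌋=23336; principal=165976-23336=142640; balance=3646261-142640=3503621
7. interest=⌊3503621·64/10000⌋=22423; principal=165976-22423=143553; balance=3503621-143553=3360068
8. interest=⌊3360068·64/10000⌋=21504; principal=165976-21504=144472; balance=3360068-144472=3215596
9. interest=⌊3215596·64/10000⌋=20579; principal=165976-20579=145397; balance=3215596-145397=3070199
10. interest=⌊3070199·64/10000⌋=19649; principal=165976-19649=146327; balance=3070199-146327=2923872
11. interest=⌊2923872·64/10000⌋=18712; principal=165976-18712=147264; balance=2923872-147264=2776608
12. interest=⌊2776608·64/10000⌋=17770; principal=165976-17770=148206; balance=2776608-148206=2628402
13. interest=⌊2628402·64/10000⌋=16821; principal=165976-16821=149155; balance=2628402-149155=2479247
14. interest=⌊2479247·64/10000⌋=15867; principal=165976-15867=150109; balance=2479247-150109=2329138
15. interest=⌊2329138·64/10000⌋=14906; principal=165976-14906=151070; balance=2329138-151070=2178068
16. interest=⌊2178068·64/10000⌋=13939; principal=165976-13939=152037; balance=2178068-152037=2026031
17. interest=⌊2026031·64/10000⌋=12966; principal=165976-12966=153010; balance=2026031-153010=1873021
18. interest=⌊1873021·64/10000⌋=11987; principal=165976-11987=153989; balance=1873021-153989=1719032
19. interest=⌊1719032·64/10000⌋=11001; principal=165976-11001=154975; balance=1719032-154975=1564057
20. interest=⌊1564057·64/10000⌋=10009; principal=165976-10009=155967; balance=1564057-155967=1408090
21. interest=⌊1408090·64/10000⌋=9011; principal=165976-9011=156965; balance=1408090-156965=1251125
22. interest=⌊1251125·64/10000⌋=8007; principal=165976-8007=157969; balance=1251125-157969=1093156
23. interest=⌊1093156·64/10000⌋=6996; principal=165976-6996=158980; balance=1093156-158980=934176
24. interest=⌊934176·64/10000⌋=5978; principal=165976-5978=159998; balance=934176-159998=774178
25. interest=⌊774178·64/10000⌋=4954; principal=165976-4954=161022; balance=774178-161022=613156
26. interest=⌊613156·64/10000⌋=3924; principal=165976-3924=162052; balance=613156-162052=451104
27. interest=⌊451104·64/10000⌋=2887; principal=165976-2887=163089; balance=451104-163089=288015
28. interest=⌊288015·64/10000⌋=1843; principal=165976-1843=164133; balance=288015-164133=123882
29. interest=⌊123882·64/10000⌋=792; principal=min(165976-792,123882)=123882; balance=123882-123882=0

1 27814 138162 4207809
2 26929 139047 4068762
3 26040 139936 3928826
4 25144 140832 3787994
5 24243 141733 3646261
6 23336 142640 3503621
7 22423 143553 3360068
8 21504 144472 3215596
9 20579 145397 3070199
10 19649 146327 2923872
11 18712 147264 2776608
12 17770 148206 2628402
13 16821 149155 2479247
14 15867 150109 2329138
15 14906 151070 2178068
16 13939 152037 2026031
17 12966 153010 1873021
18 11987 153989 1719032
19 11001 154975 1564057
20 10009 155967 1408090
21 9011 156965 1251125
22 8007 157969 1093156
23 6996 158980 934176
24 5978 159998 774178
25 4954 161022 613156
26 3924 162052 451104
27 2887 163089 288015
28 1843 164133 123882
29 792 123882 0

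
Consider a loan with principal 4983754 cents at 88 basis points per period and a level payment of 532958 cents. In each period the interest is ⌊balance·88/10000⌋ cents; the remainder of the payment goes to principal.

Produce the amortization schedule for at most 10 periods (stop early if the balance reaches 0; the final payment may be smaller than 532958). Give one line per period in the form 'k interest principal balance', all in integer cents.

1. interest=⌊4983754·88/10000⌋=43857; principal=532958-43857=489101; balance=4983754-489101=4494653
2. interest=⌊4494653·88/10000⌋=39552; principal=532958-39552=493406; balance=4494653-493406=4001247
3. interest=⌊4001247·88/10000⌋=35210; principal=532958-35210=497748; balance=4001247-497748=3503499
4. interest=⌊3503499·88/10000⌋=30830; principal=532958-30830=502128; balance=3503499-502128=3001371
5. interest=⌊3001371·88/10000⌋=26412; principal=532958-26412=506546; balance=3001371-506546=2494825
6. interest=⌊2494825·88/10000⌋=21954; principal=532958-21954=511004; balance=2494825-511004=1983821
7. interest=⌊1983821·88/10000⌋=17457; principal=532958-17457=515501; balance=1983821-515501=1468320
8. interest=⌊1468320·88/10000⌋=12921; principal=532958-12921=520037; balance=1468320-520037=948283
9. interest=⌊948283·88/10000⌋=8344; principal=532958-8344=524614; balance=948283-524614=423669
10. interest=⌊423669·88/10000⌋=3728; principal=min(532958-3728,423669)=423669; balance=423669-423669=0

1 43857 489101 4494653
2 39552 493406 4001247
3 35210 497748 3503499
4 30830 502128 3001371
5 26412 506546 2494825
6 21954 511004 1983821
7 17457 515501 1468320
8 12921 520037 948283
9 8344 524614 423669
10 3728 423669 0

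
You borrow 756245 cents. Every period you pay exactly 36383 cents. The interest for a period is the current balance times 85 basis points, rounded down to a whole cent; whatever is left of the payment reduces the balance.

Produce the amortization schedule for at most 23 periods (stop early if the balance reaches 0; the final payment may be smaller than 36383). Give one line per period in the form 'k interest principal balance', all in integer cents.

1 6428 29955 726290
2 6173 30210 696080
3 5916 30467 665613
4 5657 30726 634887
5 5396 30987 603900
6 5133 31250 572650
7 4867 31516 541134
8 4599 31784 509350
9 4329 32054 477296
10 4057 32326 444970
11 3782 32601 412369
12 3505 32878 379491
13 3225 33158 346333
14 2943 33440 312893
15 2659 33724 279169
16 2372 34011 245158
17 2083 34300 210858
18 1792 34591 176267
19 1498 34885 141382
20 1201 35182 106200
21 902 35481 70719
22 601 35782 34937
23 296 34937 0

1. interest=⌊756245·85/10000⌋=6428; principal=36383-6428=29955; balance=756245-29955=726290
2. interest=⌊726290·85/10000⌋=6173; principal=36383-6173=30210; balance=726290-30210=696080
3. interest=⌊696080·85/10000⌋=5916; principal=36383-5916=30467; balance=696080-30467=665613
4. interest=⌊665613·85/10000⌋=5657; principal=36383-5657=30726; balance=665613-30726=634887
5. interest=⌊634887·85/10000⌋=5396; principal=36383-5396=30987; balance=634887-30987=603900
6. interest=⌊603900·85/10000⌋=5133; principal=36383-5133=31250; balance=603900-31250=572650
7. interest=⌊572650·85/10000⌋=4867; principal=36383-4867=31516; balance=572650-31516=541134
8. interest=⌊541134·85/10000⌋=4599; principal=36383-4599=31784; balance=541134-31784=509350
9. interest=⌊509350·85/10000⌋=4329; principal=36383-4329=32054; balance=509350-32054=477296
10. interest=⌊477296·85/10000⌋=4057; principal=36383-4057=32326; balance=477296-32326=444970
11. interest=⌊444970·85/10000⌋=3782; principal=36383-3782=32601; balance=444970-32601=412369
12. interest=⌊412369·85/10000⌋=3505; principal=36383-3505=32878; balance=412369-32878=379491
13. interest=⌊379491·85/10000⌋=3225; principal=36383-3225=33158; balance=379491-33158=346333
14. interest=⌊346333·85/10000⌋=2943; principal=36383-2943=33440; balance=346333-33440=312893
15. interest=⌊312893·85/10000⌋=2659; principal=36383-2659=33724; balance=312893-33724=279169
16. interest=⌊279169·85/10000⌋=2372; principal=36383-2372=34011; balance=279169-34011=245158
17. interest=⌊245158·85/10000⌋=2083; principal=36383-2083=34300; balance=245158-34300=210858
18. interest=⌊210858·85/10000⌋=1792; principal=36383-1792=34591; balance=210858-34591=176267
19. interest=⌊176267·85/10000⌋=1498; principal=36383-1498=34885; balance=176267-34885=141382
20. interest=⌊141382·85/10000⌋=1201; principal=36383-1201=35182; balance=141382-35182=106200
21. interest=⌊106200·85/10000⌋=902; principal=36383-902=35481; balance=106200-35481=70719
22. interest=⌊70719·85/10000⌋=601; principal=36383-601=35782; balance=70719-35782=34937
23. interest=⌊34937·85/10000⌋=296; principal=min(36383-296,34937)=34937; balance=34937-34937=0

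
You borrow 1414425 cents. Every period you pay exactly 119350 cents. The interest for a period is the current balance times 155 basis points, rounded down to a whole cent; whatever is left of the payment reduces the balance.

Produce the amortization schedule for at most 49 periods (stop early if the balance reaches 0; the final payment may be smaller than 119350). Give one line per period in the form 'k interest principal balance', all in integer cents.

1. interest=⌊1414425·155/10000⌋=21923; principal=119350-21923=97427; balance=1414425-97427=1316998
2. interest=⌊1316998·155/10000⌋=20413; principal=119350-20413=98937; balance=1316998-98937=1218061
3. interest=⌊1218061·155/10000⌋=18879; principal=119350-18879=100471; balance=1218061-100471=1117590
4. interest=⌊1117590·155/10000⌋=17322; principal=119350-17322=102028; balance=1117590-102028=1015562
5. interest=⌊1015562·155/10000⌋=15741; principal=119350-15741=103609; balance=1015562-103609=911953
6. interest=⌊911953·155/10000⌋=14135; principal=119350-14135=105215; balance=911953-105215=806738
7. interest=⌊806738·155/10000⌋=12504; principal=119350-12504=106846; balance=806738-106846=699892
8. interest=⌊699892·155/10000⌋=10848; principal=119350-10848=108502; balance=699892-108502=591390
9. interest=⌊591390·155/10000⌋=9166; principal=119350-9166=110184; balance=591390-110184=481206
10. interest=⌊481206·155/10000⌋=7458; principal=119350-7458=111892; balance=481206-111892=369314
11. interest=⌊369314·155/10000⌋=5724; principal=119350-5724=113626; balance=369314-113626=255688
12. interest=⌊255688·155/10000⌋=3963; principal=119350-3963=115387; balance=255688-115387=140301
13. interest=⌊140301·155/10000⌋=2174; principal=119350-2174=117176; balance=140301-117176=23125
14. interest=⌊23125·155/10000⌋=358; principal=min(119350-358,23125)=23125; balance=23125-23125=0

1 21923 97427 1316998
2 20413 98937 1218061
3 18879 100471 1117590
4 17322 102028 1015562
5 15741 103609 911953
6 14135 105215 806738
7 12504 106846 699892
8 10848 108502 591390
9 9166 110184 481206
10 7458 111892 369314
11 5724 113626 255688
12 3963 115387 140301
13 2174 117176 23125
14 358 23125 0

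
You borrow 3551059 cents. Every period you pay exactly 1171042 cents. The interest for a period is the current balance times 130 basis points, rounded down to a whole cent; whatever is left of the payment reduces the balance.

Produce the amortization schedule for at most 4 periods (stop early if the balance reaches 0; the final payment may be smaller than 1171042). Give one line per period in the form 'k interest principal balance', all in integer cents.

1 46163 1124879 2426180
2 31540 1139502 1286678
3 16726 1154316 132362
4 1720 132362 0

1. interest=⌊3551059·130/10000⌋=46163; principal=1171042-46163=1124879; balance=3551059-1124879=2426180
2. interest=⌊2426180·130/10000⌋=31540; principal=1171042-31540=1139502; balance=2426180-1139502=1286678
3. interest=⌊1286678·130/10000⌋=16726; principal=1171042-16726=1154316; balance=1286678-1154316=132362
4. interest=⌊132362·130/10000⌋=1720; principal=min(1171042-1720,132362)=132362; balance=132362-132362=0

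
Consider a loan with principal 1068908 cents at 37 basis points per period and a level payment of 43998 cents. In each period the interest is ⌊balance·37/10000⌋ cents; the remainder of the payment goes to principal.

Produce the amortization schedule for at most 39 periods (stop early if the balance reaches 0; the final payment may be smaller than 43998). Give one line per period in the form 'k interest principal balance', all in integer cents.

1. interest=⌊1068908·37/10000⌋=3954; principal=43998-3954=40044; balance=1068908-40044=1028864
2. interest=⌊1028864·37/10000⌋=3806; principal=43998-3806=40192; balance=1028864-40192=988672
3. interest=⌊988672·37/10000⌋=3658; principal=43998-3658=40340; balance=988672-40340=948332
4. interest=⌊948332·37/10000⌋=3508; principal=43998-3508=40490; balance=948332-40490=907842
5. interest=⌊907842·37/10000⌋=3359; principal=43998-3359=40639; balance=907842-40639=867203
6. interest=⌊867203·37/10000⌋=3208; principal=43998-3208=40790; balance=867203-40790=826413
7. interest=⌊826413·37/10000⌋=3057; principal=43998-3057=40941; balance=826413-40941=785472
8. interest=⌊785472·37/10000⌋=2906; principal=43998-2906=41092; balance=785472-41092=744380
9. interest=⌊744380·37/10000⌋=2754; principal=43998-2754=41244; balance=744380-41244=703136
10. interest=⌊703136·37/10000⌋=2601; principal=43998-2601=41397; balance=703136-41397=661739
11. interest=⌊661739·37/10000⌋=2448; principal=43998-2448=41550; balance=661739-41550=620189
12. interest=⌊620189·37/10000⌋=2294; principal=43998-2294=41704; balance=620189-41704=578485
13. interest=⌊578485·37/10000⌋=2140; principal=43998-2140=41858; balance=578485-41858=536627
14. interest=⌊536627·37/10000⌋=1985; principal=43998-1985=42013; balance=536627-42013=494614
15. interest=⌊494614·37/10000⌋=1830; principal=43998-1830=42168; balance=494614-42168=452446
16. interest=⌊452446·37/10000⌋=1674; principal=43998-1674=42324; balance=452446-42324=410122
17. interest=⌊410122·37/10000⌋=1517; principal=43998-1517=42481; balance=410122-42481=367641
18. interest=⌊367641·37/10000⌋=1360; principal=43998-1360=42638; balance=367641-42638=325003
19. interest=⌊325003·37/10000⌋=1202; principal=43998-1202=42796; balance=325003-42796=282207
20. interest=⌊282207·37/10000⌋=1044; principal=43998-1044=42954; balance=282207-42954=239253
21. interest=⌊239253·37/10000⌋=885; principal=43998-885=43113; balance=239253-43113=196140
22. interest=⌊196140·37/10000⌋=725; principal=43998-725=43273; balance=196140-43273=152867
23. interest=⌊152867·37/10000⌋=565; principal=43998-565=43433; balance=152867-43433=109434
24. interest=⌊109434·37/10000⌋=404; principal=43998-404=43594; balance=109434-43594=65840
25. interest=⌊65840·37/10000⌋=243; principal=43998-243=43755; balance=65840-43755=22085
26. interest=⌊22085·37/10000⌋=81; principal=min(43998-81,22085)=22085; balance=22085-22085=0

1 3954 40044 1028864
2 3806 40192 988672
3 3658 40340 948332
4 3508 40490 907842
5 3359 40639 867203
6 3208 40790 826413
7 3057 40941 785472
8 2906 41092 744380
9 2754 41244 703136
10 2601 41397 661739
11 2448 41550 620189
12 2294 41704 578485
13 2140 41858 536627
14 1985 42013 494614
15 1830 42168 452446
16 1674 42324 410122
17 1517 42481 367641
18 1360 42638 325003
19 1202 42796 282207
20 1044 42954 239253
21 885 43113 196140
22 725 43273 152867
23 565 43433 109434
24 404 43594 65840
25 243 43755 22085
26 81 22085 0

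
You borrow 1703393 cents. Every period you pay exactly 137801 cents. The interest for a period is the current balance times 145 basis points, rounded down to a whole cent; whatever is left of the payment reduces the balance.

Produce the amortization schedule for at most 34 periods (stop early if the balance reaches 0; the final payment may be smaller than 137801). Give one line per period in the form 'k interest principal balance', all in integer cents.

1 24699 113102 1590291
2 23059 114742 1475549
3 21395 116406 1359143
4 19707 118094 1241049
5 17995 119806 1121243
6 16258 121543 999700
7 14495 123306 876394
8 12707 125094 751300
9 10893 126908 624392
10 9053 128748 495644
11 7186 130615 365029
12 5292 132509 232520
13 3371 134430 98090
14 1422 98090 0

1. interest=⌊1703393·145/10000⌋=24699; principal=137801-24699=113102; balance=1703393-113102=1590291
2. interest=⌊1590291·145/10000⌋=23059; principal=137801-23059=114742; balance=1590291-114742=1475549
3. interest=⌊1475549·145/10000⌋=21395; principal=137801-21395=116406; balance=1475549-116406=1359143
4. interest=⌊1359143·145/10000⌋=19707; principal=137801-19707=118094; balance=1359143-118094=1241049
5. interest=⌊1241049·145/10000⌋=17995; principal=137801-17995=119806; balance=1241049-119806=1121243
6. interest=⌊1121243·145/10000⌋=16258; principal=137801-16258=121543; balance=1121243-121543=999700
7. interest=⌊999700·145/10000⌋=14495; principal=137801-14495=123306; balance=999700-123306=876394
8. interest=⌊876394·145/10000⌋=12707; principal=137801-12707=125094; balance=876394-125094=751300
9. interest=⌊751300·145/10000⌋=10893; principal=137801-10893=126908; balance=751300-126908=624392
10. interest=⌊624392·145/10000⌋=9053; principal=137801-9053=128748; balance=624392-128748=495644
11. interest=⌊495644·145/10000⌋=7186; principal=137801-7186=130615; balance=495644-130615=365029
12. interest=⌊365029·145/10000⌋=5292; principal=137801-5292=132509; balance=365029-132509=232520
13. interest=⌊232520·145/10000⌋=3371; principal=137801-3371=134430; balance=232520-134430=98090
14. interest=⌊98090·145/10000⌋=1422; principal=min(137801-1422,98090)=98090; balance=98090-98090=0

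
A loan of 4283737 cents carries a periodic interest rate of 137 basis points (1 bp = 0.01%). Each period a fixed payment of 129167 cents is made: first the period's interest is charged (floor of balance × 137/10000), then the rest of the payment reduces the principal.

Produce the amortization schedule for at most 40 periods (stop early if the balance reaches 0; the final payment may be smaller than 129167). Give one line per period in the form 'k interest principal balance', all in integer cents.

1 58687 70480 4213257
2 57721 71446 4141811
3 56742 72425 4069386
4 55750 73417 3995969
5 54744 74423 3921546
6 53725 75442 3846104
7 52691 76476 3769628
8 51643 77524 3692104
9 50581 78586 3613518
10 49505 79662 3533856
11 48413 80754 3453102
12 47307 81860 3371242
13 46186 82981 3288261
14 45049 84118 3204143
15 43896 85271 3118872
16 42728 86439 3032433
17 41544 87623 2944810
18 40343 88824 2855986
19 39127 90040 2765946
20 37893 91274 2674672
21 36643 92524 2582148
22 35375 93792 2488356
23 34090 95077 2393279
24 32787 96380 2296899
25 31467 97700 2199199
26 30129 99038 2100161
27 28772 100395 1999766
28 27396 101771 1897995
29 26002 103165 1794830
30 24589 104578 1690252
31 23156 106011 1584241
32 21704 107463 1476778
33 20231 108936 1367842
34 18739 110428 1257414
35 17226 111941 1145473
36 15692 113475 1031998
37 14138 115029 916969
38 12562 116605 800364
39 10964 118203 682161
40 9345 119822 562339

1. interest=⌊4283737·137/10000⌋=58687; principal=129167-58687=70480; balance=4283737-70480=4213257
2. interest=⌊4213257·137/10000⌋=57721; principal=129167-57721=71446; balance=4213257-71446=4141811
3. interest=⌊4141811·137/10000⌋=56742; principal=129167-56742=72425; balance=4141811-72425=4069386
4. interest=⌊4069386·137/10000⌋=55750; principal=129167-55750=73417; balance=4069386-73417=3995969
5. interest=⌊3995969·137/10000⌋=54744; principal=129167-54744=74423; balance=3995969-74423=3921546
6. interest=⌊3921546·137/10000⌋=53725; principal=129167-53725=75442; balance=3921546-75442=3846104
7. interest=⌊3846104·137/10000⌋=52691; principal=129167-52691=76476; balance=3846104-76476=3769628
8. interest=⌊3769628·137/10000⌋=51643; principal=129167-51643=77524; balance=3769628-77524=3692104
9. interest=⌊3692104·137/10000⌋=50581; principal=129167-50581=78586; balance=3692104-78586=3613518
10. interest=⌊3613518·137/10000⌋=49505; principal=129167-49505=79662; balance=3613518-79662=3533856
11. interest=⌊3533856·137/10000⌋=48413; principal=129167-48413=80754; balance=3533856-80754=3453102
12. interest=⌊3453102·137/10000⌋=47307; principal=129167-47307=81860; balance=3453102-81860=3371242
13. interest=⌊3371242·137/10000⌋=46186; principal=129167-46186=82981; balance=3371242-82981=3288261
14. interest=⌊3288261·137/10000⌋=45049; principal=129167-45049=84118; balance=3288261-84118=3204143
15. interest=⌊3204143·137/10000⌋=43896; principal=129167-43896=85271; balance=3204143-85271=3118872
16. interest=⌊3118872·137/10000⌋=42728; principal=129167-42728=86439; balance=3118872-86439=3032433
17. interest=⌊3032433·137/10000⌋=41544; principal=129167-41544=87623; balance=3032433-87623=2944810
18. interest=⌊2944810·137/10000⌋=40343; principal=129167-40343=88824; balance=2944810-88824=2855986
19. interest=⌊2855986·137/10000⌋=39127; principal=129167-39127=90040; balance=2855986-90040=2765946
20. interest=⌊2765946·137/10000⌋=37893; principal=129167-37893=91274; balance=2765946-91274=2674672
21. interest=⌊2674672·137/10000⌋=36643; principal=129167-36643=92524; balance=2674672-92524=2582148
22. interest=⌊2582148·137/10000⌋=35375; principal=129167-35375=93792; balance=2582148-93792=2488356
23. interest=⌊2488356·137/10000⌋=34090; principal=129167-34090=95077; balance=2488356-95077=2393279
24. interest=⌊2393279·137/10000⌋=32787; principal=129167-32787=96380; balance=2393279-96380=2296899
25. interest=⌊2296899·137/10000⌋=31467; principal=129167-31467=97700; balance=2296899-97700=2199199
26. interest=⌊2199199·137/10000⌋=30129; principal=129167-30129=99038; balance=2199199-99038=2100161
27. interest=⌊2100161·137/10000⌋=28772; principal=129167-28772=100395; balance=2100161-100395=1999766
28. interest=⌊1999766·137/10000⌋=27396; principal=129167-27396=101771; balance=1999766-101771=1897995
29. interest=⌊1897995·137/10000⌋=26002; principal=129167-26002=103165; balance=1897995-103165=1794830
30. interest=⌊1794830·137/10000⌋=24589; principal=129167-24589=104578; balance=1794830-104578=1690252
31. interest=⌊1690252·137/10000⌋=23156; principal=129167-23156=106011; balance=1690252-106011=1584241
32. interest=⌊1584241·137/10000⌋=21704; principal=129167-21704=107463; balance=1584241-107463=1476778
33. interest=⌊1476778·137/10000⌋=20231; principal=129167-20231=108936; balance=1476778-108936=1367842
34. interest=⌊1367842·137/10000⌋=18739; principal=129167-18739=110428; balance=1367842-110428=1257414
35. interest=⌊1257414·137/10000⌋=17226; principal=129167-17226=111941; balance=1257414-111941=1145473
36. interest=⌊1145473·137/10000⌋=15692; principal=129167-15692=113475; balance=1145473-113475=1031998
37. interest=⌊1031998·137/10000⌋=14138; principal=129167-14138=115029; balance=1031998-115029=916969
38. interest=⌊916969·137/10000⌋=12562; principal=129167-12562=116605; balance=916969-116605=800364
39. interest=⌊800364·137/10000⌋=10964; principal=129167-10964=118203; balance=800364-118203=682161
40. interest=⌊682161·137/10000⌋=9345; principal=129167-9345=119822; balance=682161-119822=562339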